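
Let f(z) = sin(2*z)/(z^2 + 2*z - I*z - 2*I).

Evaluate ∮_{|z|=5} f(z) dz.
By the residue theorem, ∮_C f(z) dz = 2πi · (sum of the residues of f at the poles inside |z| = 5).

The denominator factors as (z - I)*(z + 2), so the singularities of f are simple poles at z = I, z = -2.
  |I|² = 1 < 25 = 5², so this pole is inside the contour.
  |-2|² = 4 < 25 = 5², so this pole is inside the contour.

With P(z) = sin(2*z) and Q(z) = z^2 + 2*z - I*z - 2*I, each pole is simple, so Res(f, z₀) = P(z₀)/Q'(z₀) with Q'(z) = 2*z + 2 - I.
  Res(f, I) = P(I)/Q'(I) = (I*sinh(2))/(2 + I) = (1/5 + 2*I/5)*sinh(2)
  Res(f, -2) = P(-2)/Q'(-2) = (-sin(4))/(-2 - I) = (2/5 - I/5)*sin(4)

Sum of residues inside C: (2/5 - I/5)*sin(4) + (1/5 + 2*I/5)*sinh(2)
∮_C f(z) dz = 2πi · ((2/5 - I/5)*sin(4) + (1/5 + 2*I/5)*sinh(2)) = pi*(2/5 + 4*I/5)*sin(4) + pi*(-4/5 + 2*I/5)*sinh(2)

Final answer: pi*(2/5 + 4*I/5)*sin(4) + pi*(-4/5 + 2*I/5)*sinh(2)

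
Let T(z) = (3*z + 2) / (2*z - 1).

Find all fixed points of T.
{1 - sqrt(2), 1 + sqrt(2)}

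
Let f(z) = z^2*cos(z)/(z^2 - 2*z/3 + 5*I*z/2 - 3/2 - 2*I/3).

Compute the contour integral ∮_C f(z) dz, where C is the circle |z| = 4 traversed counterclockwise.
pi*(-36/25 + 48*I/25)*cosh(1) + pi*(161/25 - 44*I/75)*cos(2/3 - 3*I/2)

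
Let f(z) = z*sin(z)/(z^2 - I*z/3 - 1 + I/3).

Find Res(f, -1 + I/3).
Write f(z) = P(z)/Q(z) with P(z) = z*sin(z) and Q(z) = z^2 - I*z/3 - 1 + I/3.
The denominator factors as Q(z) = (z + 1 - I/3)*(z - 1), so z = -1 + I/3 is a simple zero of Q and P is analytic there; z = -1 + I/3 is therefore a simple pole and
  Res(f, z₀) = P(z₀)/Q'(z₀).

Q'(z) = 2*z - I/3, so Q'(-1 + I/3) = -2 + I/3.
P(-1 + I/3) = (1 - I/3)*sin(1 - I/3).

Res(f, -1 + I/3) = ((1 - I/3)*sin(1 - I/3))/(-2 + I/3) = (-19/37 + 3*I/37)*sin(1 - I/3)

Final answer: (-19/37 + 3*I/37)*sin(1 - I/3)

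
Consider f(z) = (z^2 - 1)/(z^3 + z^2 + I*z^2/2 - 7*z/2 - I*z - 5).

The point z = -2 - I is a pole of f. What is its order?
Factor the denominator:
  z^3 + z^2 + I*z^2/2 - 7*z/2 - I*z - 5 = (z + 2 + I)*(z + 1 - I/2)*(z - 2)

The numerator P(z) = z^2 - 1 has P(-2 - I) = 2 + 4*I ≠ 0, so no factor of (z + 2 + I) cancels.
Near z = -2 - I we can therefore write f(z) = g(z)/(z + 2 + I) with g analytic at -2 - I and g(-2 - I) ≠ 0 (g is the numerator divided by the remaining denominator factors).

Hence z = -2 - I is a pole of order 1.

Final answer: 1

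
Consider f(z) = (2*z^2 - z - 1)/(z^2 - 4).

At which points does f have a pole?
The singularities of f are the zeros of the denominator. Factoring,
  z^2 - 4 = (z - 2)*(z + 2)
so the candidates are z = 2, z = -2.

Check the numerator P(z) = 2*z^2 - z - 1 at each one:
  P(2) = 5 ≠ 0, so z = 2 is a (simple) pole.
  P(-2) = 9 ≠ 0, so z = -2 is a (simple) pole.

Poles of f: {-2, 2}

Final answer: {-2, 2}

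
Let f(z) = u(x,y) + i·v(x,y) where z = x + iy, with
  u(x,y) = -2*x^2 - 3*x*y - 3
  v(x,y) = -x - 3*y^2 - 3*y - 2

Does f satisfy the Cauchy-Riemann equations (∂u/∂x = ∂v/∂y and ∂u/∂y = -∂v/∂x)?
∂u/∂x = -4*x - 3*y
∂v/∂y = -6*y - 3
∂u/∂y = -3*x
∂v/∂x = -1
∂u/∂x ≠ ∂v/∂y and ∂u/∂y ≠ -∂v/∂x; the Cauchy-Riemann equations are not satisfied, so f is not analytic.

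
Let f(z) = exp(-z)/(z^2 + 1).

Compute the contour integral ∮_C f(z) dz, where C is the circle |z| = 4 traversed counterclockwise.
By the residue theorem, ∮_C f(z) dz = 2πi · (sum of the residues of f at the poles inside |z| = 4).

The denominator factors as (z + I)*(z - I), so the singularities of f are simple poles at z = -I, z = I.
  |-I|² = 1 < 16 = 4², so this pole is inside the contour.
  |I|² = 1 < 16 = 4², so this pole is inside the contour.

With P(z) = exp(-z) and Q(z) = z^2 + 1, each pole is simple, so Res(f, z₀) = P(z₀)/Q'(z₀) with Q'(z) = 2*z.
  Res(f, -I) = P(-I)/Q'(-I) = (exp(I))/(-2*I) = I*exp(I)/2
  Res(f, I) = P(I)/Q'(I) = (exp(-I))/(2*I) = -I*exp(-I)/2

Sum of residues inside C: -I*exp(-I)/2 + I*exp(I)/2
∮_C f(z) dz = 2πi · (-I*exp(-I)/2 + I*exp(I)/2) = -pi*exp(I) + pi*exp(-I)

Final answer: -pi*exp(I) + pi*exp(-I)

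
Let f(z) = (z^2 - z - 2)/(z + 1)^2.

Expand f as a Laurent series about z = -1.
-3/(z + 1) + 1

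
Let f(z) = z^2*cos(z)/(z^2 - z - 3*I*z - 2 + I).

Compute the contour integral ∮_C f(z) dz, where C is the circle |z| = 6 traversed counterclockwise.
By the residue theorem, ∮_C f(z) dz = 2πi · (sum of the residues of f at the poles inside |z| = 6).

The denominator factors as (z - 1 - 2*I)*(z - I), so the singularities of f are simple poles at z = 1 + 2*I, z = I.
  |1 + 2*I|² = 5 < 36 = 6², so this pole is inside the contour.
  |I|² = 1 < 36 = 6², so this pole is inside the contour.

With P(z) = z^2*cos(z) and Q(z) = z^2 - z - 3*I*z - 2 + I, each pole is simple, so Res(f, z₀) = P(z₀)/Q'(z₀) with Q'(z) = 2*z - 1 - 3*I.
  Res(f, 1 + 2*I) = P(1 + 2*I)/Q'(1 + 2*I) = ((-3 + 4*I)*cos(1 + 2*I))/(1 + I) = (1/2 + 7*I/2)*cos(1 + 2*I)
  Res(f, I) = P(I)/Q'(I) = (-cosh(1))/(-1 - I) = (1/2 - I/2)*cosh(1)

Sum of residues inside C: (1/2 - I/2)*cosh(1) + (1/2 + 7*I/2)*cos(1 + 2*I)
∮_C f(z) dz = 2πi · ((1/2 - I/2)*cosh(1) + (1/2 + 7*I/2)*cos(1 + 2*I)) = pi*(1 + I)*cosh(1) + pi*(-7 + I)*cos(1 + 2*I)

Final answer: pi*(1 + I)*cosh(1) + pi*(-7 + I)*cos(1 + 2*I)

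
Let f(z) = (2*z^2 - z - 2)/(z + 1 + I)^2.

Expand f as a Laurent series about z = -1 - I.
Put w = z - (-1 - I), i.e. z = w - 1 - I. The denominator is w^2, so it suffices to rewrite the numerator in powers of w.

P(z) = 2*z^2 - z - 2
P(w - 1 - I) = -1 + 5*I + (-5 - 4*I)*w + 2*w^2

Dividing each term by w^2:
  f = (-1 + 5*I)/w^2 + (-5 - 4*I)/w + 2

Substituting back w = z + 1 + I:
  f(z) = (-1 + 5*I)/(z + 1 + I)^2 + (-5 - 4*I)/(z + 1 + I) + 2

The series is finite because the numerator is a polynomial; the negative powers form the principal part, and the coefficient of 1/(z + 1 + I) gives Res(f, -1 - I) = -5 - 4*I.

Final answer: (-1 + 5*I)/(z + 1 + I)^2 + (-5 - 4*I)/(z + 1 + I) + 2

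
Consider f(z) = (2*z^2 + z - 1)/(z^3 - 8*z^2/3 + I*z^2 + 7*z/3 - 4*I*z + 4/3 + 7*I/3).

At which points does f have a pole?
The singularities of f are the zeros of the denominator. Factoring,
  z^3 - 8*z^2/3 + I*z^2 + 7*z/3 - 4*I*z + 4/3 + 7*I/3 = (z - 2/3 + I)*(z - 2 - I)*(z + I)
so the candidates are z = 2/3 - I, z = 2 + I, z = -I.

Check the numerator P(z) = 2*z^2 + z - 1 at each one:
  P(2/3 - I) = -13/9 - 11*I/3 ≠ 0, so z = 2/3 - I is a (simple) pole.
  P(2 + I) = 7 + 9*I ≠ 0, so z = 2 + I is a (simple) pole.
  P(-I) = -3 - I ≠ 0, so z = -I is a (simple) pole.

Poles of f: {-I, 2/3 - I, 2 + I}

Final answer: {-I, 2/3 - I, 2 + I}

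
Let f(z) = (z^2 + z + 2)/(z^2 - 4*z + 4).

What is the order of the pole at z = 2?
2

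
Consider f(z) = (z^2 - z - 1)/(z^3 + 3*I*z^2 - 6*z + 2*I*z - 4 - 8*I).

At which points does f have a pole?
The singularities of f are the zeros of the denominator. Factoring,
  z^3 + 3*I*z^2 - 6*z + 2*I*z - 4 - 8*I = (z - 2 + I)*(z + 2)*(z + 2*I)
so the candidates are z = 2 - I, z = -2, z = -2*I.

Check the numerator P(z) = z^2 - z - 1 at each one:
  P(2 - I) = -3*I ≠ 0, so z = 2 - I is a (simple) pole.
  P(-2) = 5 ≠ 0, so z = -2 is a (simple) pole.
  P(-2*I) = -5 + 2*I ≠ 0, so z = -2*I is a (simple) pole.

Poles of f: {-2, -2*I, 2 - I}

Final answer: {-2, -2*I, 2 - I}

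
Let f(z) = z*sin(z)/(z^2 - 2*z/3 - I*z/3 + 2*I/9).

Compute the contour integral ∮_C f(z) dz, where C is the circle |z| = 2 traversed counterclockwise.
By the residue theorem, ∮_C f(z) dz = 2πi · (sum of the residues of f at the poles inside |z| = 2).

The denominator factors as (z - I/3)*(z - 2/3), so the singularities of f are simple poles at z = I/3, z = 2/3.
  |I/3|² = 1/9 < 4 = 2², so this pole is inside the contour.
  |2/3|² = 4/9 < 4 = 2², so this pole is inside the contour.

With P(z) = z*sin(z) and Q(z) = z^2 - 2*z/3 - I*z/3 + 2*I/9, each pole is simple, so Res(f, z₀) = P(z₀)/Q'(z₀) with Q'(z) = 2*z - 2/3 - I/3.
  Res(f, I/3) = P(I/3)/Q'(I/3) = (-sinh(1/3)/3)/(-2/3 + I/3) = (2/5 + I/5)*sinh(1/3)
  Res(f, 2/3) = P(2/3)/Q'(2/3) = (2*sin(2/3)/3)/(2/3 - I/3) = (4/5 + 2*I/5)*sin(2/3)

Sum of residues inside C: (2/5 + I/5)*sinh(1/3) + (4/5 + 2*I/5)*sin(2/3)
∮_C f(z) dz = 2πi · ((2/5 + I/5)*sinh(1/3) + (4/5 + 2*I/5)*sin(2/3)) = pi*(-2/5 + 4*I/5)*sinh(1/3) + pi*(-4/5 + 8*I/5)*sin(2/3)

Final answer: pi*(-2/5 + 4*I/5)*sinh(1/3) + pi*(-4/5 + 8*I/5)*sin(2/3)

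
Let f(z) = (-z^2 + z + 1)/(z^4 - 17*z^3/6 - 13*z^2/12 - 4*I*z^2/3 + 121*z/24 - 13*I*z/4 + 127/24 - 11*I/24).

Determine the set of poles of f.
The singularities of f are the zeros of the denominator. Factoring,
  z^4 - 17*z^3/6 - 13*z^2/12 - 4*I*z^2/3 + 121*z/24 - 13*I*z/4 + 127/24 - 11*I/24 = (z + 1 - I/2)*(z - 3 - I)*(z - 3/2 + I)*(z + 2/3 + I/2)
so the candidates are z = -1 + I/2, z = 3 + I, z = 3/2 - I, z = -2/3 - I/2.

Check the numerator P(z) = -z^2 + z + 1 at each one:
  P(-1 + I/2) = -3/4 + 3*I/2 ≠ 0, so z = -1 + I/2 is a (simple) pole.
  P(3 + I) = -4 - 5*I ≠ 0, so z = 3 + I is a (simple) pole.
  P(3/2 - I) = 5/4 + 2*I ≠ 0, so z = 3/2 - I is a (simple) pole.
  P(-2/3 - I/2) = 5/36 - 7*I/6 ≠ 0, so z = -2/3 - I/2 is a (simple) pole.

Poles of f: {-1 + I/2, -2/3 - I/2, 3/2 - I, 3 + I}

Final answer: {-1 + I/2, -2/3 - I/2, 3/2 - I, 3 + I}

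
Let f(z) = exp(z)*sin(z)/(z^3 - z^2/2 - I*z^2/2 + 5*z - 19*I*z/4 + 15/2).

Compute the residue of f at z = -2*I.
Write f(z) = P(z)/Q(z) with P(z) = exp(z)*sin(z) and Q(z) = z^3 - z^2/2 - I*z^2/2 + 5*z - 19*I*z/4 + 15/2.
The denominator factors as Q(z) = (z + 1 + I/2)*(z + 2*I)*(z - 3/2 - 3*I), so z = -2*I is a simple zero of Q and P is analytic there; z = -2*I is therefore a simple pole and
  Res(f, z₀) = P(z₀)/Q'(z₀).

Q'(z) = 3*z^2 - z - I*z + 5 - 19*I/4, so Q'(-2*I) = -9 - 11*I/4.
P(-2*I) = -I*exp(-2*I)*sinh(2).

Res(f, -2*I) = (-I*exp(-2*I)*sinh(2))/(-9 - 11*I/4) = (44/1417 + 144*I/1417)*exp(-2*I)*sinh(2)

Final answer: (44/1417 + 144*I/1417)*exp(-2*I)*sinh(2)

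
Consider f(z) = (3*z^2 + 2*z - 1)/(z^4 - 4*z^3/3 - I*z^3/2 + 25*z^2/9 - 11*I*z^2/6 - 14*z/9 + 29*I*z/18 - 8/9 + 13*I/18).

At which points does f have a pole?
The singularities of f are the zeros of the denominator. Factoring,
  z^4 - 4*z^3/3 - I*z^3/2 + 25*z^2/9 - 11*I*z^2/6 - 14*z/9 + 29*I*z/18 - 8/9 + 13*I/18 = (z - 1 - 2*I)*(z - 1)*(z + 1/3)*(z + 1/3 + 3*I/2)
so the candidates are z = 1 + 2*I, z = 1, z = -1/3, z = -1/3 - 3*I/2.

Check the numerator P(z) = 3*z^2 + 2*z - 1 at each one:
  P(1 + 2*I) = -8 + 16*I ≠ 0, so z = 1 + 2*I is a (simple) pole.
  P(1) = 4 ≠ 0, so z = 1 is a (simple) pole.
  P(-1/3) = -4/3 ≠ 0, so z = -1/3 is a (simple) pole.
  P(-1/3 - 3*I/2) = -97/12 ≠ 0, so z = -1/3 - 3*I/2 is a (simple) pole.

Poles of f: {-1/3 - 3*I/2, -1/3, 1, 1 + 2*I}

Final answer: {-1/3 - 3*I/2, -1/3, 1, 1 + 2*I}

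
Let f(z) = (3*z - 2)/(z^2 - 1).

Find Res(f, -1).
Write f(z) = P(z)/Q(z) with P(z) = 3*z - 2 and Q(z) = z^2 - 1.
The denominator factors as Q(z) = (z + 1)*(z - 1), so z = -1 is a simple zero of Q and P is analytic there; z = -1 is therefore a simple pole and
  Res(f, z₀) = P(z₀)/Q'(z₀).

Q'(z) = 2*z, so Q'(-1) = -2.
P(-1) = -5.

Res(f, -1) = (-5)/(-2) = 5/2

Final answer: 5/2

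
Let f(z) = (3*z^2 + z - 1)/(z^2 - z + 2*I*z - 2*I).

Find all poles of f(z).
The singularities of f are the zeros of the denominator. Factoring,
  z^2 - z + 2*I*z - 2*I = (z + 2*I)*(z - 1)
so the candidates are z = -2*I, z = 1.

Check the numerator P(z) = 3*z^2 + z - 1 at each one:
  P(-2*I) = -13 - 2*I ≠ 0, so z = -2*I is a (simple) pole.
  P(1) = 3 ≠ 0, so z = 1 is a (simple) pole.

Poles of f: {-2*I, 1}

Final answer: {-2*I, 1}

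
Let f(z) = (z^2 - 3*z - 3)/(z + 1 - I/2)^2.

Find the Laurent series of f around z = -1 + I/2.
Put w = z - (-1 + I/2), i.e. z = w - 1 + I/2. The denominator is w^2, so it suffices to rewrite the numerator in powers of w.

P(z) = z^2 - 3*z - 3
P(w - 1 + I/2) = 3/4 - 5*I/2 + (-5 + I)*w + w^2

Dividing each term by w^2:
  f = (3/4 - 5*I/2)/w^2 + (-5 + I)/w + 1

Substituting back w = z + 1 - I/2:
  f(z) = (3/4 - 5*I/2)/(z + 1 - I/2)^2 + (-5 + I)/(z + 1 - I/2) + 1

The series is finite because the numerator is a polynomial; the negative powers form the principal part, and the coefficient of 1/(z + 1 - I/2) gives Res(f, -1 + I/2) = -5 + I.

Final answer: (3/4 - 5*I/2)/(z + 1 - I/2)^2 + (-5 + I)/(z + 1 - I/2) + 1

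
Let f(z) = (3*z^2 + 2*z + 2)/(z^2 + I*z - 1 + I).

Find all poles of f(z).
The singularities of f are the zeros of the denominator. Factoring,
  z^2 + I*z - 1 + I = (z + 1)*(z - 1 + I)
so the candidates are z = -1, z = 1 - I.

Check the numerator P(z) = 3*z^2 + 2*z + 2 at each one:
  P(-1) = 3 ≠ 0, so z = -1 is a (simple) pole.
  P(1 - I) = 4 - 8*I ≠ 0, so z = 1 - I is a (simple) pole.

Poles of f: {-1, 1 - I}

Final answer: {-1, 1 - I}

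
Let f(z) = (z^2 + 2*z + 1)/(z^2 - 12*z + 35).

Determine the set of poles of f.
The singularities of f are the zeros of the denominator. Factoring,
  z^2 - 12*z + 35 = (z - 7)*(z - 5)
so the candidates are z = 7, z = 5.

Check the numerator P(z) = z^2 + 2*z + 1 at each one:
  P(7) = 64 ≠ 0, so z = 7 is a (simple) pole.
  P(5) = 36 ≠ 0, so z = 5 is a (simple) pole.

Poles of f: {5, 7}

Final answer: {5, 7}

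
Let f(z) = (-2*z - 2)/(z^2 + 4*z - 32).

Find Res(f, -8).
Write f(z) = P(z)/Q(z) with P(z) = -2*z - 2 and Q(z) = z^2 + 4*z - 32.
The denominator factors as Q(z) = (z + 8)*(z - 4), so z = -8 is a simple zero of Q and P is analytic there; z = -8 is therefore a simple pole and
  Res(f, z₀) = P(z₀)/Q'(z₀).

Q'(z) = 2*z + 4, so Q'(-8) = -12.
P(-8) = 14.

Res(f, -8) = (14)/(-12) = -7/6

Final answer: -7/6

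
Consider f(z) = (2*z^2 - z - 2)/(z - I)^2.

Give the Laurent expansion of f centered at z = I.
Put w = z - (I), i.e. z = w + I. The denominator is w^2, so it suffices to rewrite the numerator in powers of w.

P(z) = 2*z^2 - z - 2
P(w + I) = -4 - I + (-1 + 4*I)*w + 2*w^2

Dividing each term by w^2:
  f = (-4 - I)/w^2 + (-1 + 4*I)/w + 2

Substituting back w = z - I:
  f(z) = (-4 - I)/(z - I)^2 + (-1 + 4*I)/(z - I) + 2

The series is finite because the numerator is a polynomial; the negative powers form the principal part, and the coefficient of 1/(z - I) gives Res(f, I) = -1 + 4*I.

Final answer: (-4 - I)/(z - I)^2 + (-1 + 4*I)/(z - I) + 2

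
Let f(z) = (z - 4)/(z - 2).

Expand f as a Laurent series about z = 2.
Put w = z - (2), i.e. z = w + 2. The denominator is w, so it suffices to rewrite the numerator in powers of w.

P(z) = z - 4
P(w + 2) = -2 + w

Dividing each term by w:
  f = -2/w + 1

Substituting back w = z - 2:
  f(z) = -2/(z - 2) + 1

The series is finite because the numerator is a polynomial; the negative powers form the principal part, and the coefficient of 1/(z - 2) gives Res(f, 2) = -2.

Final answer: -2/(z - 2) + 1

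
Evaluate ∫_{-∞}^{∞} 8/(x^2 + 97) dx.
Let f(z) = 8/(z^2 + 97). The denominator has no real zeros and deg Q - deg P = 2 ≥ 2, so the integral of f over the upper semicircle |z| = R tends to 0 as R → ∞. Closing the contour in the upper half-plane,
  ∫_{-∞}^{∞} f(x) dx = 2πi · Σ Res(f, z_k)  over the poles with Im z_k > 0.

Zeros of the denominator: z^2 + 97 = 0 gives z = ±sqrt(97)*I.
Upper half-plane: z = sqrt(97)*I (simple).

Each pole is a simple zero of Q(z) = z^2 + 97, so Res(f, z₀) = P(z₀)/Q'(z₀) with P(z) = 8, Q'(z) = 2*z:
  Res(f, sqrt(97)*I) = (8)/(2*sqrt(97)*I) = -4*sqrt(97)*I/97

∫_{-∞}^{∞} f(x) dx = 2πi · (-4*sqrt(97)*I/97) = 8*sqrt(97)*pi/97

Final answer: 8*sqrt(97)*pi/97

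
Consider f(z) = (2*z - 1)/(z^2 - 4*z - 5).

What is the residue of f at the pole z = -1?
Write f(z) = P(z)/Q(z) with P(z) = 2*z - 1 and Q(z) = z^2 - 4*z - 5.
The denominator factors as Q(z) = (z + 1)*(z - 5), so z = -1 is a simple zero of Q and P is analytic there; z = -1 is therefore a simple pole and
  Res(f, z₀) = P(z₀)/Q'(z₀).

Q'(z) = 2*z - 4, so Q'(-1) = -6.
P(-1) = -3.

Res(f, -1) = (-3)/(-6) = 1/2

Final answer: 1/2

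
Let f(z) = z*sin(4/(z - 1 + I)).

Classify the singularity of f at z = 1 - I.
Let u = z - 1 + I. Then
  sin(4/u) = Σ_{k≥0} (-1)^k (4)^(2k+1)/((2k+1)!·u^(2k+1)) = 4/u - 32/(3*u^3) + 128/(15*u^5) + ...
which has infinitely many negative powers of u, so sin(4/(z - 1 + I)) has an essential singularity at z = 1 - I.
The extra factor z is a nonzero polynomial; if the product had at most a pole at z = 1 - I, dividing by that polynomial would leave sin(4/(z - 1 + I)) with at most a pole too — contradiction. (Equivalently, the product's Laurent series still has infinitely many negative powers.)
So the singularity is essential.

Final answer: essential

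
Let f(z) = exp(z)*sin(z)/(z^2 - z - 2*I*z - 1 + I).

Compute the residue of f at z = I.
-I*exp(I)*sinh(1)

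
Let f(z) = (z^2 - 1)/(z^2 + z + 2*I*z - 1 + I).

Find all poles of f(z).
The singularities of f are the zeros of the denominator. Factoring,
  z^2 + z + 2*I*z - 1 + I = (z + I)*(z + 1 + I)
so the candidates are z = -I, z = -1 - I.

Check the numerator P(z) = z^2 - 1 at each one:
  P(-I) = -2 ≠ 0, so z = -I is a (simple) pole.
  P(-1 - I) = -1 + 2*I ≠ 0, so z = -1 - I is a (simple) pole.

Poles of f: {-1 - I, -I}

Final answer: {-1 - I, -I}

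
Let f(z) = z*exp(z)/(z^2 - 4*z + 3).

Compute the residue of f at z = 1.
Write f(z) = P(z)/Q(z) with P(z) = z*exp(z) and Q(z) = z^2 - 4*z + 3.
The denominator factors as Q(z) = (z - 1)*(z - 3), so z = 1 is a simple zero of Q and P is analytic there; z = 1 is therefore a simple pole and
  Res(f, z₀) = P(z₀)/Q'(z₀).

Q'(z) = 2*z - 4, so Q'(1) = -2.
P(1) = exp(1).

Res(f, 1) = (exp(1))/(-2) = -exp(1)/2

Final answer: -exp(1)/2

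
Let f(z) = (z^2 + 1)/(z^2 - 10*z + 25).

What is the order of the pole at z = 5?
2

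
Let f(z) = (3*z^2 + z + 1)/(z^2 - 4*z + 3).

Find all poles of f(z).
The singularities of f are the zeros of the denominator. Factoring,
  z^2 - 4*z + 3 = (z - 3)*(z - 1)
so the candidates are z = 3, z = 1.

Check the numerator P(z) = 3*z^2 + z + 1 at each one:
  P(3) = 31 ≠ 0, so z = 3 is a (simple) pole.
  P(1) = 5 ≠ 0, so z = 1 is a (simple) pole.

Poles of f: {1, 3}

Final answer: {1, 3}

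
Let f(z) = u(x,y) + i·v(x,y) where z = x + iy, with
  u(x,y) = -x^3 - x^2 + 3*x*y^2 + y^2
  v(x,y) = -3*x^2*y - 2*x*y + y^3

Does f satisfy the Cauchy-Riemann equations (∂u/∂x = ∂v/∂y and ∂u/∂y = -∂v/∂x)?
∂u/∂x = -3*x^2 - 2*x + 3*y^2
∂v/∂y = -3*x^2 - 2*x + 3*y^2
∂u/∂y = 6*x*y + 2*y
∂v/∂x = -6*x*y - 2*y
∂u/∂x = ∂v/∂y and ∂u/∂y = -∂v/∂x hold identically; f is analytic.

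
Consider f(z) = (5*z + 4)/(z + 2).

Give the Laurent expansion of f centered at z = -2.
-6/(z + 2) + 5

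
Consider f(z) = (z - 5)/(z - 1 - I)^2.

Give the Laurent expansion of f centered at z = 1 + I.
Put w = z - (1 + I), i.e. z = w + 1 + I. The denominator is w^2, so it suffices to rewrite the numerator in powers of w.

P(z) = z - 5
P(w + 1 + I) = -4 + I + w

Dividing each term by w^2:
  f = (-4 + I)/w^2 + 1/w

Substituting back w = z - 1 - I:
  f(z) = (-4 + I)/(z - 1 - I)^2 + 1/(z - 1 - I)

The series is finite because the numerator is a polynomial; the negative powers form the principal part, and the coefficient of 1/(z - 1 - I) gives Res(f, 1 + I) = 1.

Final answer: (-4 + I)/(z - 1 - I)^2 + 1/(z - 1 - I)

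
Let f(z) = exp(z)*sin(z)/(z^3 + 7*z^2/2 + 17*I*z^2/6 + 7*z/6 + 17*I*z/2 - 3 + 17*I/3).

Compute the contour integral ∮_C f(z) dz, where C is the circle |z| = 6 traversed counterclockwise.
pi*(2/61 + 22*I/61)*exp(-2*I)*sinh(2) + pi*(378/305 - 234*I/305)*exp(-2 - I/3)*sin(2 + I/3) + pi*(-8/5 + 4*I/5)*exp(-3/2 - I/2)*sin(3/2 + I/2)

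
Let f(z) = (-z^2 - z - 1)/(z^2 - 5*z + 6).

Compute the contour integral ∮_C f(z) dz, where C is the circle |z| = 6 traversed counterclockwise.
By the residue theorem, ∮_C f(z) dz = 2πi · (sum of the residues of f at the poles inside |z| = 6).

The denominator factors as (z - 3)*(z - 2), so the singularities of f are simple poles at z = 3, z = 2.
  |3|² = 9 < 36 = 6², so this pole is inside the contour.
  |2|² = 4 < 36 = 6², so this pole is inside the contour.

With P(z) = -z^2 - z - 1 and Q(z) = z^2 - 5*z + 6, each pole is simple, so Res(f, z₀) = P(z₀)/Q'(z₀) with Q'(z) = 2*z - 5.
  Res(f, 3) = P(3)/Q'(3) = (-13)/(1) = -13
  Res(f, 2) = P(2)/Q'(2) = (-7)/(-1) = 7

Sum of residues inside C: -6
∮_C f(z) dz = 2πi · (-6) = -12*I*pi

Final answer: -12*I*pi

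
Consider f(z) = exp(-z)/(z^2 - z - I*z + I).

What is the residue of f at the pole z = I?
(-1/2 - I/2)*exp(-I)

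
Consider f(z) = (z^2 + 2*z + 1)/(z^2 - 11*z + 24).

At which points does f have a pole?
{3, 8}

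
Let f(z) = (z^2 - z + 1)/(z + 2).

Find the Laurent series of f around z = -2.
7/(z + 2) - 5 + (z + 2)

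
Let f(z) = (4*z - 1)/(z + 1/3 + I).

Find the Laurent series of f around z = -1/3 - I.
Put w = z - (-1/3 - I), i.e. z = w - 1/3 - I. The denominator is w, so it suffices to rewrite the numerator in powers of w.

P(z) = 4*z - 1
P(w - 1/3 - I) = -7/3 - 4*I + 4*w

Dividing each term by w:
  f = (-7/3 - 4*I)/w + 4

Substituting back w = z + 1/3 + I:
  f(z) = (-7/3 - 4*I)/(z + 1/3 + I) + 4

The series is finite because the numerator is a polynomial; the negative powers form the principal part, and the coefficient of 1/(z + 1/3 + I) gives Res(f, -1/3 - I) = -7/3 - 4*I.

Final answer: (-7/3 - 4*I)/(z + 1/3 + I) + 4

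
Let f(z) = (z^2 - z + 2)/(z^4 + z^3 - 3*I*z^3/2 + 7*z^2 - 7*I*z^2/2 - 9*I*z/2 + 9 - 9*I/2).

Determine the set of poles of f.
The singularities of f are the zeros of the denominator. Factoring,
  z^4 + z^3 - 3*I*z^3/2 + 7*z^2 - 7*I*z^2/2 - 9*I*z/2 + 9 - 9*I/2 = (z + I)*(z - 3*I/2)*(z + 1 + 2*I)*(z - 3*I)
so the candidates are z = -I, z = 3*I/2, z = -1 - 2*I, z = 3*I.

Check the numerator P(z) = z^2 - z + 2 at each one:
  P(-I) = 1 + I ≠ 0, so z = -I is a (simple) pole.
  P(3*I/2) = -1/4 - 3*I/2 ≠ 0, so z = 3*I/2 is a (simple) pole.
  P(-1 - 2*I) = 6*I ≠ 0, so z = -1 - 2*I is a (simple) pole.
  P(3*I) = -7 - 3*I ≠ 0, so z = 3*I is a (simple) pole.

Poles of f: {-1 - 2*I, -I, 3*I/2, 3*I}

Final answer: {-1 - 2*I, -I, 3*I/2, 3*I}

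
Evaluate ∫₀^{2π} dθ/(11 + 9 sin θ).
Call the integral J. The integrand is 2π-periodic and we integrate over a full period, so shifting θ does not change the value (θ → θ + π/2 turns sin θ into cos θ). Hence
  J = ∫₀^{2π} dθ/(11 + 9 cos θ).
Put z = e^{iθ}: then cos θ = (z + 1/z)/2, dθ = dz/(iz), and z runs once counterclockwise around |z| = 1:
  J = ∮_{|z|=1} 1/(11 + 9*(z + 1/z)/2) · dz/(iz) = (2/i) ∮_{|z|=1} dz/(9*z^2 + 22*z + 9).
The roots of 9*z^2 + 22*z + 9 are z = (-11 ± sqrt(11^2 - 9^2))/9, with sqrt(40) = 2*sqrt(10); their product is 1, so only z₊ = -11/9 + 2*sqrt(10)/9 lies inside the unit circle (z₋ = -11/9 - 2*sqrt(10)/9 lies outside).
z₊ is a simple zero of q(z) = 9*z^2 + 22*z + 9, so Res(1/q, z₊) = 1/q'(z₊) with q'(z) = 18*z + 22; and q'(z₊) = 9*(z₊ - z₋) = 4*sqrt(10).
Therefore J = (2/i) · 2πi · 1/(4*sqrt(10)) = 2*pi/(2*sqrt(10)) = sqrt(10)*pi/10

Final answer: sqrt(10)*pi/10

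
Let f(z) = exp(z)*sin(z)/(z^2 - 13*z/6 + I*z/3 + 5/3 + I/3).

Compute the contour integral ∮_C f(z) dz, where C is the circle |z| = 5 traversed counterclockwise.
By the residue theorem, ∮_C f(z) dz = 2πi · (sum of the residues of f at the poles inside |z| = 5).

The denominator factors as (z - 2/3 - 2*I/3)*(z - 3/2 + I), so the singularities of f are simple poles at z = 2/3 + 2*I/3, z = 3/2 - I.
  |2/3 + 2*I/3|² = 8/9 < 25 = 5², so this pole is inside the contour.
  |3/2 - I|² = 13/4 < 25 = 5², so this pole is inside the contour.

With P(z) = exp(z)*sin(z) and Q(z) = z^2 - 13*z/6 + I*z/3 + 5/3 + I/3, each pole is simple, so Res(f, z₀) = P(z₀)/Q'(z₀) with Q'(z) = 2*z - 13/6 + I/3.
  Res(f, 2/3 + 2*I/3) = P(2/3 + 2*I/3)/Q'(2/3 + 2*I/3) = (exp(2/3 + 2*I/3)*sin(2/3 + 2*I/3))/(-5/6 + 5*I/3) = (-6/25 - 12*I/25)*exp(2/3 + 2*I/3)*sin(2/3 + 2*I/3)
  Res(f, 3/2 - I) = P(3/2 - I)/Q'(3/2 - I) = (exp(3/2 - I)*sin(3/2 - I))/(5/6 - 5*I/3) = (6/25 + 12*I/25)*exp(3/2 - I)*sin(3/2 - I)

Sum of residues inside C: (-6/25 - 12*I/25)*exp(2/3 + 2*I/3)*sin(2/3 + 2*I/3) + (6/25 + 12*I/25)*exp(3/2 - I)*sin(3/2 - I)
∮_C f(z) dz = 2πi · ((-6/25 - 12*I/25)*exp(2/3 + 2*I/3)*sin(2/3 + 2*I/3) + (6/25 + 12*I/25)*exp(3/2 - I)*sin(3/2 - I)) = pi*(24/25 - 12*I/25)*exp(2/3 + 2*I/3)*sin(2/3 + 2*I/3) + pi*(-24/25 + 12*I/25)*exp(3/2 - I)*sin(3/2 - I)

Final answer: pi*(24/25 - 12*I/25)*exp(2/3 + 2*I/3)*sin(2/3 + 2*I/3) + pi*(-24/25 + 12*I/25)*exp(3/2 - I)*sin(3/2 - I)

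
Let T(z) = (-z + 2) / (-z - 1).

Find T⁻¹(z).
(-z - 2)/(z - 1)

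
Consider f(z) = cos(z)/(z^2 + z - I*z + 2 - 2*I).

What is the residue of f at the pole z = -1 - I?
Write f(z) = P(z)/Q(z) with P(z) = cos(z) and Q(z) = z^2 + z - I*z + 2 - 2*I.
The denominator factors as Q(z) = (z + 1 + I)*(z - 2*I), so z = -1 - I is a simple zero of Q and P is analytic there; z = -1 - I is therefore a simple pole and
  Res(f, z₀) = P(z₀)/Q'(z₀).

Q'(z) = 2*z + 1 - I, so Q'(-1 - I) = -1 - 3*I.
P(-1 - I) = cos(1 + I).

Res(f, -1 - I) = (cos(1 + I))/(-1 - 3*I) = (-1/10 + 3*I/10)*cos(1 + I)

Final answer: (-1/10 + 3*I/10)*cos(1 + I)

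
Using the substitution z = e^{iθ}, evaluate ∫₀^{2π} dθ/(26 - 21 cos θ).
Call the integral J. The integrand is 2π-periodic and we integrate over a full period, so shifting θ does not change the value (θ → θ + π flips the sign of the trig term). Hence
  J = ∫₀^{2π} dθ/(26 + 21 cos θ).
Put z = e^{iθ}: then cos θ = (z + 1/z)/2, dθ = dz/(iz), and z runs once counterclockwise around |z| = 1:
  J = ∮_{|z|=1} 1/(26 + 21*(z + 1/z)/2) · dz/(iz) = (2/i) ∮_{|z|=1} dz/(21*z^2 + 52*z + 21).
The roots of 21*z^2 + 52*z + 21 are z = (-26 ± sqrt(26^2 - 21^2))/21, with sqrt(235) = sqrt(235); their product is 1, so only z₊ = -26/21 + sqrt(235)/21 lies inside the unit circle (z₋ = -26/21 - sqrt(235)/21 lies outside).
z₊ is a simple zero of q(z) = 21*z^2 + 52*z + 21, so Res(1/q, z₊) = 1/q'(z₊) with q'(z) = 42*z + 52; and q'(z₊) = 21*(z₊ - z₋) = 2*sqrt(235).
Therefore J = (2/i) · 2πi · 1/(2*sqrt(235)) = 2*pi/(sqrt(235)) = 2*sqrt(235)*pi/235

Final answer: 2*sqrt(235)*pi/235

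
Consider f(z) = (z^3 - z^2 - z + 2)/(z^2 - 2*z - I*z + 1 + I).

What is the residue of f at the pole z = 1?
Write f(z) = P(z)/Q(z) with P(z) = z^3 - z^2 - z + 2 and Q(z) = z^2 - 2*z - I*z + 1 + I.
The denominator factors as Q(z) = (z - 1 - I)*(z - 1), so z = 1 is a simple zero of Q and P is analytic there; z = 1 is therefore a simple pole and
  Res(f, z₀) = P(z₀)/Q'(z₀).

Q'(z) = 2*z - 2 - I, so Q'(1) = -I.
P(1) = 1.

Res(f, 1) = (1)/(-I) = I

Final answer: I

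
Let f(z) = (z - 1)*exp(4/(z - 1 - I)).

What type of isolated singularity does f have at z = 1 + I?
Let u = z - 1 - I. Then
  e^(4/u) = Σ_{k≥0} (4)^k/(k!·u^k) = 1 + 4/u + 8/u^2 + 32/(3*u^3) + ...
which has infinitely many negative powers of u, so exp(4/(z - 1 - I)) has an essential singularity at z = 1 + I.
The extra factor z - 1 is a nonzero polynomial; if the product had at most a pole at z = 1 + I, dividing by that polynomial would leave exp(4/(z - 1 - I)) with at most a pole too — contradiction. (Equivalently, the product's Laurent series still has infinitely many negative powers.)
So the singularity is essential.

Final answer: essential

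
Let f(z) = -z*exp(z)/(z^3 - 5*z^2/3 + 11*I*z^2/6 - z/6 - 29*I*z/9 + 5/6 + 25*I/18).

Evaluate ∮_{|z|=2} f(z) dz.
pi*(204/113 - 348*I/113)*exp(1 - I/3) + pi*(2964/16385 + 13848*I/16385)*exp(-1/3 - 3*I/2) + exp(1)*pi*(-288/145 + 324*I/145)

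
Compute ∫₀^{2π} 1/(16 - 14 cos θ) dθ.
sqrt(15)*pi/15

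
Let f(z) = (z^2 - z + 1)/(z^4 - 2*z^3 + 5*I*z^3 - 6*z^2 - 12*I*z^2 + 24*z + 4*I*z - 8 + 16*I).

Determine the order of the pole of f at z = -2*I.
3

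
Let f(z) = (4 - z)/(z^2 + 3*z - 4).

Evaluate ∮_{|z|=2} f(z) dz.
By the residue theorem, ∮_C f(z) dz = 2πi · (sum of the residues of f at the poles inside |z| = 2).

The denominator factors as (z + 4)*(z - 1), so the singularities of f are simple poles at z = -4, z = 1.
  |-4|² = 16 > 4 = 2², so this pole is outside the contour.
  |1|² = 1 < 4 = 2², so this pole is inside the contour.

With P(z) = 4 - z and Q(z) = z^2 + 3*z - 4, each pole is simple, so Res(f, z₀) = P(z₀)/Q'(z₀) with Q'(z) = 2*z + 3.
  Res(f, 1) = P(1)/Q'(1) = (3)/(5) = 3/5

∮_C f(z) dz = 2πi · (3/5) = 6*I*pi/5

Final answer: 6*I*pi/5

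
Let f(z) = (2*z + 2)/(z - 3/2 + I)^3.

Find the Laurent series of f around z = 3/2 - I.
Put w = z - (3/2 - I), i.e. z = w + 3/2 - I. The denominator is w^3, so it suffices to rewrite the numerator in powers of w.

P(z) = 2*z + 2
P(w + 3/2 - I) = 5 - 2*I + 2*w

Dividing each term by w^3:
  f = (5 - 2*I)/w^3 + 2/w^2

Substituting back w = z - 3/2 + I:
  f(z) = (5 - 2*I)/(z - 3/2 + I)^3 + 2/(z - 3/2 + I)^2

The series is finite because the numerator is a polynomial; the negative powers form the principal part.

Final answer: (5 - 2*I)/(z - 3/2 + I)^3 + 2/(z - 3/2 + I)^2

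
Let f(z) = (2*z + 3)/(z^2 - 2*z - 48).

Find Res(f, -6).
Write f(z) = P(z)/Q(z) with P(z) = 2*z + 3 and Q(z) = z^2 - 2*z - 48.
The denominator factors as Q(z) = (z - 8)*(z + 6), so z = -6 is a simple zero of Q and P is analytic there; z = -6 is therefore a simple pole and
  Res(f, z₀) = P(z₀)/Q'(z₀).

Q'(z) = 2*z - 2, so Q'(-6) = -14.
P(-6) = -9.

Res(f, -6) = (-9)/(-14) = 9/14

Final answer: 9/14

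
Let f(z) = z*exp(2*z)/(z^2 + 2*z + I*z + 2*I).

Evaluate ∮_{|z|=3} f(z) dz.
pi*(4/5 + 2*I/5)*exp(-2*I) + pi*(-4/5 + 8*I/5)*exp(-4)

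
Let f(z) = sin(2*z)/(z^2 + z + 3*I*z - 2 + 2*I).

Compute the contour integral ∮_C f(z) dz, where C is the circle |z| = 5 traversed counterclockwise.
By the residue theorem, ∮_C f(z) dz = 2πi · (sum of the residues of f at the poles inside |z| = 5).

The denominator factors as (z + 1 + I)*(z + 2*I), so the singularities of f are simple poles at z = -1 - I, z = -2*I.
  |-1 - I|² = 2 < 25 = 5², so this pole is inside the contour.
  |-2*I|² = 4 < 25 = 5², so this pole is inside the contour.

With P(z) = sin(2*z) and Q(z) = z^2 + z + 3*I*z - 2 + 2*I, each pole is simple, so Res(f, z₀) = P(z₀)/Q'(z₀) with Q'(z) = 2*z + 1 + 3*I.
  Res(f, -1 - I) = P(-1 - I)/Q'(-1 - I) = (-sin(2 + 2*I))/(-1 + I) = (1/2 + I/2)*sin(2 + 2*I)
  Res(f, -2*I) = P(-2*I)/Q'(-2*I) = (-I*sinh(4))/(1 - I) = (1/2 - I/2)*sinh(4)

Sum of residues inside C: (1/2 - I/2)*sinh(4) + (1/2 + I/2)*sin(2 + 2*I)
∮_C f(z) dz = 2πi · ((1/2 - I/2)*sinh(4) + (1/2 + I/2)*sin(2 + 2*I)) = pi*(-1 + I)*sin(2 + 2*I) + pi*(1 + I)*sinh(4)

Final answer: pi*(-1 + I)*sin(2 + 2*I) + pi*(1 + I)*sinh(4)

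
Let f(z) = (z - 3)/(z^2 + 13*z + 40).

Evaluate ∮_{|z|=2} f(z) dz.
0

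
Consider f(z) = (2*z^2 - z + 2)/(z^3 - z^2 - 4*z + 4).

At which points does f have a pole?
The singularities of f are the zeros of the denominator. Factoring,
  z^3 - z^2 - 4*z + 4 = (z - 1)*(z + 2)*(z - 2)
so the candidates are z = 1, z = -2, z = 2.

Check the numerator P(z) = 2*z^2 - z + 2 at each one:
  P(1) = 3 ≠ 0, so z = 1 is a (simple) pole.
  P(-2) = 12 ≠ 0, so z = -2 is a (simple) pole.
  P(2) = 8 ≠ 0, so z = 2 is a (simple) pole.

Poles of f: {-2, 1, 2}

Final answer: {-2, 1, 2}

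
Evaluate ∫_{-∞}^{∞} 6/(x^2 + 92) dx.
3*sqrt(23)*pi/23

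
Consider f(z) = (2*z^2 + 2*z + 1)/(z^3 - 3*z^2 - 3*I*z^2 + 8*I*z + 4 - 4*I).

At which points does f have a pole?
{2*I, 1 + I, 2}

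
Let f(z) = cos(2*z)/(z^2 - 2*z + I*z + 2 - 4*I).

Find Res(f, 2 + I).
Write f(z) = P(z)/Q(z) with P(z) = cos(2*z) and Q(z) = z^2 - 2*z + I*z + 2 - 4*I.
The denominator factors as Q(z) = (z - 2 - I)*(z + 2*I), so z = 2 + I is a simple zero of Q and P is analytic there; z = 2 + I is therefore a simple pole and
  Res(f, z₀) = P(z₀)/Q'(z₀).

Q'(z) = 2*z - 2 + I, so Q'(2 + I) = 2 + 3*I.
P(2 + I) = cos(4 + 2*I).

Res(f, 2 + I) = (cos(4 + 2*I))/(2 + 3*I) = (2/13 - 3*I/13)*cos(4 + 2*I)

Final answer: (2/13 - 3*I/13)*cos(4 + 2*I)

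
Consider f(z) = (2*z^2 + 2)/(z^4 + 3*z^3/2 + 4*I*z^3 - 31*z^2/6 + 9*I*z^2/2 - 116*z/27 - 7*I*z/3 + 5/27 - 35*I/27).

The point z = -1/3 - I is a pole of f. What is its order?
Factor the denominator:
  z^4 + 3*z^3/2 + 4*I*z^3 - 31*z^2/6 + 9*I*z^2/2 - 116*z/27 - 7*I*z/3 + 5/27 - 35*I/27 = (z + 1/3 + I)^3*(z + 1/2 + I)

The numerator P(z) = 2*z^2 + 2 has P(-1/3 - I) = 2/9 + 4*I/3 ≠ 0, so no factor of (z + 1/3 + I) cancels.
Near z = -1/3 - I we can therefore write f(z) = g(z)/(z + 1/3 + I)^3 with g analytic at -1/3 - I and g(-1/3 - I) ≠ 0 (g is the numerator divided by the remaining denominator factors).

Hence z = -1/3 - I is a pole of order 3.

Final answer: 3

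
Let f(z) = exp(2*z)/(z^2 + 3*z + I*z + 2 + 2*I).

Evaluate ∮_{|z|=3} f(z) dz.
By the residue theorem, ∮_C f(z) dz = 2πi · (sum of the residues of f at the poles inside |z| = 3).

The denominator factors as (z + 1 + I)*(z + 2), so the singularities of f are simple poles at z = -1 - I, z = -2.
  |-1 - I|² = 2 < 9 = 3², so this pole is inside the contour.
  |-2|² = 4 < 9 = 3², so this pole is inside the contour.

With P(z) = exp(2*z) and Q(z) = z^2 + 3*z + I*z + 2 + 2*I, each pole is simple, so Res(f, z₀) = P(z₀)/Q'(z₀) with Q'(z) = 2*z + 3 + I.
  Res(f, -1 - I) = P(-1 - I)/Q'(-1 - I) = (exp(-2 - 2*I))/(1 - I) = (1/2 + I/2)*exp(-2 - 2*I)
  Res(f, -2) = P(-2)/Q'(-2) = (exp(-4))/(-1 + I) = (-1/2 - I/2)*exp(-4)

Sum of residues inside C: (1/2 + I/2)*exp(-2 - 2*I) + (-1/2 - I/2)*exp(-4)
∮_C f(z) dz = 2πi · ((1/2 + I/2)*exp(-2 - 2*I) + (-1/2 - I/2)*exp(-4)) = pi*(1 - I)*exp(-4) + pi*(-1 + I)*exp(-2 - 2*I)

Final answer: pi*(1 - I)*exp(-4) + pi*(-1 + I)*exp(-2 - 2*I)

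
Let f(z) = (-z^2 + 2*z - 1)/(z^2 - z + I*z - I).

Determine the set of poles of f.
The singularities of f are the zeros of the denominator. Factoring,
  z^2 - z + I*z - I = (z + I)*(z - 1)
so the candidates are z = -I, z = 1.

Check the numerator P(z) = -z^2 + 2*z - 1 at each one:
  P(-I) = -2*I ≠ 0, so z = -I is a (simple) pole.
  P(1) = 0, so the factor (z - 1) cancels and z = 1 is only a removable singularity, not a pole.

Poles of f: {-I}

Final answer: {-I}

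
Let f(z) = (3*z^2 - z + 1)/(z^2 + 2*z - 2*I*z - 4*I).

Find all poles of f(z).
The singularities of f are the zeros of the denominator. Factoring,
  z^2 + 2*z - 2*I*z - 4*I = (z + 2)*(z - 2*I)
so the candidates are z = -2, z = 2*I.

Check the numerator P(z) = 3*z^2 - z + 1 at each one:
  P(-2) = 15 ≠ 0, so z = -2 is a (simple) pole.
  P(2*I) = -11 - 2*I ≠ 0, so z = 2*I is a (simple) pole.

Poles of f: {-2, 2*I}

Final answer: {-2, 2*I}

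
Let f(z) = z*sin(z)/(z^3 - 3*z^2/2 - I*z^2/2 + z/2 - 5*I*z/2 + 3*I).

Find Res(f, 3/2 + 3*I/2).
(3/25 - 9*I/25)*sin(3/2 + 3*I/2)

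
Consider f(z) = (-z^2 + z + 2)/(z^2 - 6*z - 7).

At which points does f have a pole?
{7}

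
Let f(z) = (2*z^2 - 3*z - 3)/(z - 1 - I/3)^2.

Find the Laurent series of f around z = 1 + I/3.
Put w = z - (1 + I/3), i.e. z = w + 1 + I/3. The denominator is w^2, so it suffices to rewrite the numerator in powers of w.

P(z) = 2*z^2 - 3*z - 3
P(w + 1 + I/3) = -38/9 + I/3 + (1 + 4*I/3)*w + 2*w^2

Dividing each term by w^2:
  f = (-38/9 + I/3)/w^2 + (1 + 4*I/3)/w + 2

Substituting back w = z - 1 - I/3:
  f(z) = (-38/9 + I/3)/(z - 1 - I/3)^2 + (1 + 4*I/3)/(z - 1 - I/3) + 2

The series is finite because the numerator is a polynomial; the negative powers form the principal part, and the coefficient of 1/(z - 1 - I/3) gives Res(f, 1 + I/3) = 1 + 4*I/3.

Final answer: (-38/9 + I/3)/(z - 1 - I/3)^2 + (1 + 4*I/3)/(z - 1 - I/3) + 2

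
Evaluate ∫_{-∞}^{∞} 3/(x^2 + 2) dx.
Let f(z) = 3/(z^2 + 2). The denominator has no real zeros and deg Q - deg P = 2 ≥ 2, so the integral of f over the upper semicircle |z| = R tends to 0 as R → ∞. Closing the contour in the upper half-plane,
  ∫_{-∞}^{∞} f(x) dx = 2πi · Σ Res(f, z_k)  over the poles with Im z_k > 0.

Zeros of the denominator: z^2 + 2 = 0 gives z = ±sqrt(2)*I.
Upper half-plane: z = sqrt(2)*I (simple).

Each pole is a simple zero of Q(z) = z^2 + 2, so Res(f, z₀) = P(z₀)/Q'(z₀) with P(z) = 3, Q'(z) = 2*z:
  Res(f, sqrt(2)*I) = (3)/(2*sqrt(2)*I) = -3*sqrt(2)*I/4

∫_{-∞}^{∞} f(x) dx = 2πi · (-3*sqrt(2)*I/4) = 3*sqrt(2)*pi/2

Final answer: 3*sqrt(2)*pi/2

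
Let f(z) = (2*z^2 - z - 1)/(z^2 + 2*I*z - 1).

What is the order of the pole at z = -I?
2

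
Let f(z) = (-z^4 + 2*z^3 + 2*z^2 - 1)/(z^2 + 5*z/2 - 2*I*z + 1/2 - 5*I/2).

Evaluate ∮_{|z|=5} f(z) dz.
pi*(52 - 67*I/4)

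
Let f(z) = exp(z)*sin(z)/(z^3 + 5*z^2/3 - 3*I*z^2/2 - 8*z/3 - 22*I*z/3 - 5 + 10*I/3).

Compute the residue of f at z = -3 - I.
Write f(z) = P(z)/Q(z) with P(z) = exp(z)*sin(z) and Q(z) = z^3 + 5*z^2/3 - 3*I*z^2/2 - 8*z/3 - 22*I*z/3 - 5 + 10*I/3.
The denominator factors as Q(z) = (z + 3 + I)*(z - 1/3 - I)*(z - 1 - 3*I/2), so z = -3 - I is a simple zero of Q and P is analytic there; z = -3 - I is therefore a simple pole and
  Res(f, z₀) = P(z₀)/Q'(z₀).

Q'(z) = 3*z^2 + 10*z/3 - 3*I*z - 8/3 - 22*I/3, so Q'(-3 - I) = 25/3 + 49*I/3.
P(-3 - I) = -exp(-3 - I)*sin(3 + I).

Res(f, -3 - I) = (-exp(-3 - I)*sin(3 + I))/(25/3 + 49*I/3) = (-75/3026 + 147*I/3026)*exp(-3 - I)*sin(3 + I)

Final answer: (-75/3026 + 147*I/3026)*exp(-3 - I)*sin(3 + I)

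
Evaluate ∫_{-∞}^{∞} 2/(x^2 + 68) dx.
sqrt(17)*pi/17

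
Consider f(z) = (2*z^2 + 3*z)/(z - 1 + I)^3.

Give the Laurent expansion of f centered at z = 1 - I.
Put w = z - (1 - I), i.e. z = w + 1 - I. The denominator is w^3, so it suffices to rewrite the numerator in powers of w.

P(z) = 2*z^2 + 3*z
P(w + 1 - I) = 3 - 7*I + (7 - 4*I)*w + 2*w^2

Dividing each term by w^3:
  f = (3 - 7*I)/w^3 + (7 - 4*I)/w^2 + 2/w

Substituting back w = z - 1 + I:
  f(z) = (3 - 7*I)/(z - 1 + I)^3 + (7 - 4*I)/(z - 1 + I)^2 + 2/(z - 1 + I)

The series is finite because the numerator is a polynomial; the negative powers form the principal part, and the coefficient of 1/(z - 1 + I) gives Res(f, 1 - I) = 2.

Final answer: (3 - 7*I)/(z - 1 + I)^3 + (7 - 4*I)/(z - 1 + I)^2 + 2/(z - 1 + I)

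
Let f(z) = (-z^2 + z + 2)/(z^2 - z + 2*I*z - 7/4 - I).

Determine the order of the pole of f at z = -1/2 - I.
1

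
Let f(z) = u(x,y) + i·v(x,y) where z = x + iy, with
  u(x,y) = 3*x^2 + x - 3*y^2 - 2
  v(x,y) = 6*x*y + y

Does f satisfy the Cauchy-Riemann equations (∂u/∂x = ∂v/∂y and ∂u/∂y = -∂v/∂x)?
∂u/∂x = 6*x + 1
∂v/∂y = 6*x + 1
∂u/∂y = -6*y
∂v/∂x = 6*y
∂u/∂x = ∂v/∂y and ∂u/∂y = -∂v/∂x hold identically; f is analytic.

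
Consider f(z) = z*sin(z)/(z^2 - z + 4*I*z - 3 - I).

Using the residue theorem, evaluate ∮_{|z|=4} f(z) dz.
By the residue theorem, ∮_C f(z) dz = 2πi · (sum of the residues of f at the poles inside |z| = 4).

The denominator factors as (z - 1 + 3*I)*(z + I), so the singularities of f are simple poles at z = 1 - 3*I, z = -I.
  |1 - 3*I|² = 10 < 16 = 4², so this pole is inside the contour.
  |-I|² = 1 < 16 = 4², so this pole is inside the contour.

With P(z) = z*sin(z) and Q(z) = z^2 - z + 4*I*z - 3 - I, each pole is simple, so Res(f, z₀) = P(z₀)/Q'(z₀) with Q'(z) = 2*z - 1 + 4*I.
  Res(f, 1 - 3*I) = P(1 - 3*I)/Q'(1 - 3*I) = ((1 - 3*I)*sin(1 - 3*I))/(1 - 2*I) = (7/5 - I/5)*sin(1 - 3*I)
  Res(f, -I) = P(-I)/Q'(-I) = (-sinh(1))/(-1 + 2*I) = (1/5 + 2*I/5)*sinh(1)

Sum of residues inside C: (7/5 - I/5)*sin(1 - 3*I) + (1/5 + 2*I/5)*sinh(1)
∮_C f(z) dz = 2πi · ((7/5 - I/5)*sin(1 - 3*I) + (1/5 + 2*I/5)*sinh(1)) = pi*(-4/5 + 2*I/5)*sinh(1) + pi*(2/5 + 14*I/5)*sin(1 - 3*I)

Final answer: pi*(-4/5 + 2*I/5)*sinh(1) + pi*(2/5 + 14*I/5)*sin(1 - 3*I)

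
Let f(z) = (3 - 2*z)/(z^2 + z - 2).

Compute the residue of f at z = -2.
Write f(z) = P(z)/Q(z) with P(z) = 3 - 2*z and Q(z) = z^2 + z - 2.
The denominator factors as Q(z) = (z + 2)*(z - 1), so z = -2 is a simple zero of Q and P is analytic there; z = -2 is therefore a simple pole and
  Res(f, z₀) = P(z₀)/Q'(z₀).

Q'(z) = 2*z + 1, so Q'(-2) = -3.
P(-2) = 7.

Res(f, -2) = (7)/(-3) = -7/3

Final answer: -7/3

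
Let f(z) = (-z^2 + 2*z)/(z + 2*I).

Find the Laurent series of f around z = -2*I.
Put w = z - (-2*I), i.e. z = w - 2*I. The denominator is w, so it suffices to rewrite the numerator in powers of w.

P(z) = -z^2 + 2*z
P(w - 2*I) = 4 - 4*I + (2 + 4*I)*w - w^2

Dividing each term by w:
  f = (4 - 4*I)/w + 2 + 4*I - w

Substituting back w = z + 2*I:
  f(z) = (4 - 4*I)/(z + 2*I) + 2 + 4*I - (z + 2*I)

The series is finite because the numerator is a polynomial; the negative powers form the principal part, and the coefficient of 1/(z + 2*I) gives Res(f, -2*I) = 4 - 4*I.

Final answer: (4 - 4*I)/(z + 2*I) + 2 + 4*I - (z + 2*I)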